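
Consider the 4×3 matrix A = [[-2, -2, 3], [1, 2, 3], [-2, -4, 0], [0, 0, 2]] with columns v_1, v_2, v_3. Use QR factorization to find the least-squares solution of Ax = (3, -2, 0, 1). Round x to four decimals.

v_1 = (-2, 1, -2, 0); ‖v_1‖ = 3.0000, so e_1 = (-0.6667, 0.3333, -0.6667, 0.0000).
e_1·v_2 = (-0.6667)·(-2) + 0.3333·2 + (-0.6667)·(-4) + 0.0000·0 = 4.6667.
u_2 = v_2 − 4.6667·e_1 = (1.1111, 0.4444, -0.8889, 0.0000).
‖u_2‖ = 1.4907, so e_2 = (0.7454, 0.2981, -0.5963, 0.0000).
e_1·v_3 = (-0.6667)·3 + 0.3333·3 + (-0.6667)·0 + 0.0000·2 = -1.0000; e_2·v_3 = 0.7454·3 + 0.2981·3 + (-0.5963)·0 + 0.0000·2 = 3.1305.
u_3 = v_3 + 1.0000·e_1 − 3.1305·e_2 = (0.0000, 2.4000, 1.2000, 2.0000).
‖u_3‖ = 3.3466, so e_3 = (0.0000, 0.7171, 0.3586, 0.5976).
Qᵀb = (-2.6667, 1.6398, -0.8367).
Back-substitute: x_3 = -0.8367/3.3466 = -0.2500.
x_2 = (1.6398 − 3.1305·(-0.2500))/1.4907 = 1.6250.
x_1 = (-2.6667 − 4.6667·1.6250 + 1.0000·(-0.2500))/3.0000 = -3.5000.

x = (-3.5000, 1.6250, -0.2500)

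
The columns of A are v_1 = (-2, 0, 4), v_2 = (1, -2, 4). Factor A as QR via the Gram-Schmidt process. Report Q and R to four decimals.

v_1 = (-2, 0, 4); ‖v_1‖ = 4.4721, so e_1 = (-0.4472, 0.0000, 0.8944).
e_1·v_2 = (-0.4472)·1 + 0.0000·(-2) + 0.8944·4 = 3.1305.
u_2 = v_2 − 3.1305·e_1 = (2.4000, -2.0000, 1.2000).
‖u_2‖ = 3.3466, so e_2 = (0.7171, -0.5976, 0.3586).

Q = [[-0.4472, 0.7171], [0.0000, -0.5976], [0.8944, 0.3586]], R = [[4.4721, 3.1305], [0.0000, 3.3466]]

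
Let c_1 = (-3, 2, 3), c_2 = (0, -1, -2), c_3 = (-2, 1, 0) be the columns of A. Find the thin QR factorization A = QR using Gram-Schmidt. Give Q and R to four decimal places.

c_1 = (-3, 2, 3); ‖c_1‖ = 4.6904, so e_1 = (-0.6396, 0.4264, 0.6396).
e_1·c_2 = (-0.6396)·0 + 0.4264·(-1) + 0.6396·(-2) = -1.7056.
u_2 = c_2 + 1.7056·e_1 = (-1.0909, -0.2727, -0.9091).
‖u_2‖ = 1.4460, so e_2 = (-0.7544, -0.1886, -0.6287).
e_1·c_3 = (-0.6396)·(-2) + 0.4264·1 + 0.6396·0 = 1.7056; e_2·c_3 = (-0.7544)·(-2) + (-0.1886)·1 + (-0.6287)·0 = 1.3203.
u_3 = c_3 − 1.7056·e_1 − 1.3203·e_2 = (0.0870, 0.5217, -0.2609).
‖u_3‖ = 0.5898, so e_3 = (0.1474, 0.8847, -0.4423).

Q = [[-0.6396, -0.7544, 0.1474], [0.4264, -0.1886, 0.8847], [0.6396, -0.6287, -0.4423]], R = [[4.6904, -1.7056, 1.7056], [0.0000, 1.4460, 1.3203], [0.0000, 0.0000, 0.5898]]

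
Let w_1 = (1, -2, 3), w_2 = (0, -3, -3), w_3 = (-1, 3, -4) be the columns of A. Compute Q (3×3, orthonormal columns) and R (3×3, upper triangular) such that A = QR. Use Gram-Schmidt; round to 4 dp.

Q = [[0.2673, 0.0514, 0.9623], [-0.5345, -0.8230, 0.1925], [0.8018, -0.5658, -0.1925]], R = [[3.7417, -0.8018, -5.0780], [0.0000, 4.1662, -0.2572], [0.0000, 0.0000, 0.3849]]

w_1 = (1, -2, 3); ‖w_1‖ = 3.7417, so q_1 = (0.2673, -0.5345, 0.8018).
q_1·w_2 = 0.2673·0 + (-0.5345)·(-3) + 0.8018·(-3) = -0.8018.
u_2 = w_2 + 0.8018·q_1 = (0.2143, -3.4286, -2.3571).
‖u_2‖ = 4.1662, so q_2 = (0.0514, -0.8230, -0.5658).
q_1·w_3 = 0.2673·(-1) + (-0.5345)·3 + 0.8018·(-4) = -5.0780; q_2·w_3 = 0.0514·(-1) + (-0.8230)·3 + (-0.5658)·(-4) = -0.2572.
u_3 = w_3 + 5.0780·q_1 + 0.2572·q_2 = (0.3704, 0.0741, -0.0741).
‖u_3‖ = 0.3849, so q_3 = (0.9623, 0.1925, -0.1925).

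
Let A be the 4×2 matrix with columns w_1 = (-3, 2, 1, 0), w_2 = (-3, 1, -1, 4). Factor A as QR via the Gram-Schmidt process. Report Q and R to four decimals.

w_1 = (-3, 2, 1, 0); ‖w_1‖ = 3.7417, so q_1 = (-0.8018, 0.5345, 0.2673, 0.0000).
q_1·w_2 = (-0.8018)·(-3) + 0.5345·1 + 0.2673·(-1) + 0.0000·4 = 2.6726.
u_2 = w_2 − 2.6726·q_1 = (-0.8571, -0.4286, -1.7143, 4.0000).
‖u_2‖ = 4.4561, so q_2 = (-0.1924, -0.0962, -0.3847, 0.8976).

Q = [[-0.8018, -0.1924], [0.5345, -0.0962], [0.2673, -0.3847], [0.0000, 0.8976]], R = [[3.7417, 2.6726], [0.0000, 4.4561]]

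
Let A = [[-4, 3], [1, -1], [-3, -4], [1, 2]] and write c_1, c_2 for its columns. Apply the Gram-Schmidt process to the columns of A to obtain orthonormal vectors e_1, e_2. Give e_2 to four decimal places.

c_1 = (-4, 1, -3, 1); ‖c_1‖ = 5.1962, so e_1 = (-0.7698, 0.1925, -0.5774, 0.1925).
e_1·c_2 = (-0.7698)·3 + 0.1925·(-1) + (-0.5774)·(-4) + 0.1925·2 = 0.1925.
u_2 = c_2 − 0.1925·e_1 = (3.1481, -1.0370, -3.8889, 1.9630).
‖u_2‖ = 5.4738, so e_2 = (0.5751, -0.1895, -0.7104, 0.3586).

e_2 = (0.5751, -0.1895, -0.7104, 0.3586)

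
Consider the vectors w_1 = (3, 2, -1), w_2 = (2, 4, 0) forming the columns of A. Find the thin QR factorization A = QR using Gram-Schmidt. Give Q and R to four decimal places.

Q = [[0.8018, -0.4082], [0.5345, 0.8165], [-0.2673, 0.4082]], R = [[3.7417, 3.7417], [0.0000, 2.4495]]

q_1 = w_1/‖w_1‖ = (3, 2, -1)/3.7417 = (0.8018, 0.5345, -0.2673).
r_{12} = q_1·w_2 = 3.7417.
u_2 = w_2 − 3.7417·q_1 = (-1.0000, 2.0000, 1.0000).
‖u_2‖ = 2.4495, so q_2 = (-0.4082, 0.8165, 0.4082).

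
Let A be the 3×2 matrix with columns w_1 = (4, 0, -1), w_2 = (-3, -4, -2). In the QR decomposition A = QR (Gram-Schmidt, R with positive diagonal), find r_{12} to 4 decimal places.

r_{12} = -2.4254

w_1 = (4, 0, -1); ‖w_1‖ = 4.1231, so e_1 = (0.9701, 0.0000, -0.2425).
r_{12} = e_1·w_2 = -2.4254.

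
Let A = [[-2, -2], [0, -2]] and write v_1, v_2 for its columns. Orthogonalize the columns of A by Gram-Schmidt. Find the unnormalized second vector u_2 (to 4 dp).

v_1 = (-2, 0); ‖v_1‖ = 2.0000, so e_1 = (-1.0000, 0.0000).
e_1·v_2 = (-1.0000)·(-2) + 0.0000·(-2) = 2.0000.
u_2 = v_2 − 2.0000·e_1 = (0.0000, -2.0000).

u_2 = (0.0000, -2.0000)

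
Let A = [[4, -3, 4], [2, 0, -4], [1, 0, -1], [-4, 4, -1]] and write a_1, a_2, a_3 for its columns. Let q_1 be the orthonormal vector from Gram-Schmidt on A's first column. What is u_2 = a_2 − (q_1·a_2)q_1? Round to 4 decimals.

a_1 = (4, 2, 1, -4); ‖a_1‖ = 6.0828, so q_1 = (0.6576, 0.3288, 0.1644, -0.6576).
q_1·a_2 = 0.6576·(-3) + 0.3288·0 + 0.1644·0 + (-0.6576)·4 = -4.6032.
u_2 = a_2 + 4.6032·q_1 = (0.0270, 1.5135, 0.7568, 0.9730).

u_2 = (0.0270, 1.5135, 0.7568, 0.9730)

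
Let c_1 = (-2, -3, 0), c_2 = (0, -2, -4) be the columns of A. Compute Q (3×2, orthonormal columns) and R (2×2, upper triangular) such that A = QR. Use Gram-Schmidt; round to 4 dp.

Q = [[-0.5547, 0.2224], [-0.8321, -0.1482], [0.0000, -0.9636]], R = [[3.6056, 1.6641], [0.0000, 4.1510]]

c_1 = (-2, -3, 0); ‖c_1‖ = 3.6056, so q_1 = (-0.5547, -0.8321, 0.0000).
q_1·c_2 = (-0.5547)·0 + (-0.8321)·(-2) + 0.0000·(-4) = 1.6641.
u_2 = c_2 − 1.6641·q_1 = (0.9231, -0.6154, -4.0000).
‖u_2‖ = 4.1510, so q_2 = (0.2224, -0.1482, -0.9636).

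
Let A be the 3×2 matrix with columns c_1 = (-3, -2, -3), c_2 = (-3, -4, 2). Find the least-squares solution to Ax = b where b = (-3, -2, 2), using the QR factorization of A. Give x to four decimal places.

x = (-0.0542, 0.7447)

c_1 = (-3, -2, -3); ‖c_1‖ = 4.6904, so e_1 = (-0.6396, -0.4264, -0.6396).
e_1·c_2 = (-0.6396)·(-3) + (-0.4264)·(-4) + (-0.6396)·2 = 2.3452.
u_2 = c_2 − 2.3452·e_1 = (-1.5000, -3.0000, 3.5000).
‖u_2‖ = 4.8477, so e_2 = (-0.3094, -0.6189, 0.7220).
Qᵀb = (1.4924, 3.6100).
Back-substitute: x_2 = 3.6100/4.8477 = 0.7447.
x_1 = (1.4924 − 2.3452·0.7447)/4.6904 = -0.0542.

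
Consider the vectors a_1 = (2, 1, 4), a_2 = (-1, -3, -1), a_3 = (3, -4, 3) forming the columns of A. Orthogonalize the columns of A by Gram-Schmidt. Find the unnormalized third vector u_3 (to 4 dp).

a_1 = (2, 1, 4); ‖a_1‖ = 4.5826, so q_1 = (0.4364, 0.2182, 0.8729).
q_1·a_2 = 0.4364·(-1) + 0.2182·(-3) + 0.8729·(-1) = -1.9640.
u_2 = a_2 + 1.9640·q_1 = (-0.1429, -2.5714, 0.7143).
‖u_2‖ = 2.6726, so q_2 = (-0.0535, -0.9621, 0.2673).
q_1·a_3 = 0.4364·3 + 0.2182·(-4) + 0.8729·3 = 3.0551; q_2·a_3 = (-0.0535)·3 + (-0.9621)·(-4) + 0.2673·3 = 4.4900.
u_3 = a_3 − 3.0551·q_1 − 4.4900·q_2 = (1.9067, -0.3467, -0.8667).

u_3 = (1.9067, -0.3467, -0.8667)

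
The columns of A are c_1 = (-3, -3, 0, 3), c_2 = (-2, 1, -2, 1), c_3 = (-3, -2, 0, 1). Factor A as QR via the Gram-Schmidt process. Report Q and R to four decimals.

e_1 = c_1/‖c_1‖ = (-3, -3, 0, 3)/5.1962 = (-0.5774, -0.5774, 0.0000, 0.5774).
r_{12} = e_1·c_2 = 1.1547.
u_2 = c_2 − 1.1547·e_1 = (-1.3333, 1.6667, -2.0000, 0.3333).
‖u_2‖ = 2.9439, so e_2 = (-0.4529, 0.5661, -0.6794, 0.1132).
r_{13} = e_1·c_3 = 3.4641; r_{23} = e_2·c_3 = 0.3397.
u_3 = c_3 − 3.4641·e_1 − 0.3397·e_2 = (-0.8462, -0.1923, 0.2308, -1.0385).
‖u_3‖ = 1.3728, so e_3 = (-0.6164, -0.1401, 0.1681, -0.7564).

Q = [[-0.5774, -0.4529, -0.6164], [-0.5774, 0.5661, -0.1401], [0.0000, -0.6794, 0.1681], [0.5774, 0.1132, -0.7564]], R = [[5.1962, 1.1547, 3.4641], [0.0000, 2.9439, 0.3397], [0.0000, 0.0000, 1.3728]]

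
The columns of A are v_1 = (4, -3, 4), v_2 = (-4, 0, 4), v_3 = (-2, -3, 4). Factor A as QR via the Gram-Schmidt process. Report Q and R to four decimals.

v_1 = (4, -3, 4); ‖v_1‖ = 6.4031, so q_1 = (0.6247, -0.4685, 0.6247).
q_1·v_2 = 0.6247·(-4) + (-0.4685)·0 + 0.6247·4 = 0.0000.
u_2 = v_2 + 0.0000·q_1 = (-4.0000, 0.0000, 4.0000).
‖u_2‖ = 5.6569, so q_2 = (-0.7071, 0.0000, 0.7071).
q_1·v_3 = 0.6247·(-2) + (-0.4685)·(-3) + 0.6247·4 = 2.6550; q_2·v_3 = (-0.7071)·(-2) + 0.0000·(-3) + 0.7071·4 = 4.2426.
u_3 = v_3 − 2.6550·q_1 − 4.2426·q_2 = (-0.6585, -1.7561, -0.6585).
‖u_3‖ = 1.9878, so q_3 = (-0.3313, -0.8835, -0.3313).

Q = [[0.6247, -0.7071, -0.3313], [-0.4685, 0.0000, -0.8835], [0.6247, 0.7071, -0.3313]], R = [[6.4031, 0.0000, 2.6550], [0.0000, 5.6569, 4.2426], [0.0000, 0.0000, 1.9878]]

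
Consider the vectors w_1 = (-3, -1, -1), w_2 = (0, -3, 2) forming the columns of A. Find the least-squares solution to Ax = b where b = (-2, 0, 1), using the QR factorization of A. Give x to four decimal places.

e_1 = w_1/‖w_1‖ = (-3, -1, -1)/3.3166 = (-0.9045, -0.3015, -0.3015).
r_{12} = e_1·w_2 = 0.3015.
u_2 = w_2 − 0.3015·e_1 = (0.2727, -2.9091, 2.0909).
‖u_2‖ = 3.5929, so e_2 = (0.0759, -0.8097, 0.5820).
Qᵀb = (1.5076, 0.4301).
Back-substitute: x_2 = 0.4301/3.5929 = 0.1197.
x_1 = (1.5076 − 0.3015·0.1197)/3.3166 = 0.4437.

x = (0.4437, 0.1197)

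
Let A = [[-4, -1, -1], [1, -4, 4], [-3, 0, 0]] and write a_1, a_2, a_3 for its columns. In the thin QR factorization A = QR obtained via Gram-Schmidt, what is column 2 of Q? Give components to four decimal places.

a_1 = (-4, 1, -3); ‖a_1‖ = 5.0990, so q_1 = (-0.7845, 0.1961, -0.5883).
q_1·a_2 = (-0.7845)·(-1) + 0.1961·(-4) + (-0.5883)·0 = 0.0000.
u_2 = a_2 + 0.0000·q_1 = (-1.0000, -4.0000, 0.0000).
‖u_2‖ = 4.1231, so q_2 = (-0.2425, -0.9701, 0.0000).

q_2 = (-0.2425, -0.9701, 0.0000)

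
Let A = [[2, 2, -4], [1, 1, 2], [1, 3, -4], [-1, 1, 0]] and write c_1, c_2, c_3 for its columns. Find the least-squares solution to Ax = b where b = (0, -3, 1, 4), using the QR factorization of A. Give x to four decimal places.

c_1 = (2, 1, 1, -1); ‖c_1‖ = 2.6458, so e_1 = (0.7559, 0.3780, 0.3780, -0.3780).
e_1·c_2 = 0.7559·2 + 0.3780·1 + 0.3780·3 + (-0.3780)·1 = 2.6458.
u_2 = c_2 − 2.6458·e_1 = (0.0000, 0.0000, 2.0000, 2.0000).
‖u_2‖ = 2.8284, so e_2 = (0.0000, 0.0000, 0.7071, 0.7071).
e_1·c_3 = 0.7559·(-4) + 0.3780·2 + 0.3780·(-4) + (-0.3780)·0 = -3.7796; e_2·c_3 = 0.0000·(-4) + 0.0000·2 + 0.7071·(-4) + 0.7071·0 = -2.8284.
u_3 = c_3 + 3.7796·e_1 + 2.8284·e_2 = (-1.1429, 3.4286, -0.5714, 0.5714).
‖u_3‖ = 3.7033, so e_3 = (-0.3086, 0.9258, -0.1543, 0.1543).
Qᵀb = (-2.2678, 3.5355, -2.3146).
Back-substitute: x_3 = -2.3146/3.7033 = -0.6250.
x_2 = (3.5355 + 2.8284·(-0.6250))/2.8284 = 0.6250.
x_1 = (-2.2678 − 2.6458·0.6250 + 3.7796·(-0.6250))/2.6458 = -2.3750.

x = (-2.3750, 0.6250, -0.6250)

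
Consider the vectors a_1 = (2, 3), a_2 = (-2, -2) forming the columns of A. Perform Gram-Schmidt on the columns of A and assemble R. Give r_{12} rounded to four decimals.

r_{12} = -2.7735

a_1 = (2, 3); ‖a_1‖ = 3.6056, so q_1 = (0.5547, 0.8321).
r_{12} = q_1·a_2 = -2.7735.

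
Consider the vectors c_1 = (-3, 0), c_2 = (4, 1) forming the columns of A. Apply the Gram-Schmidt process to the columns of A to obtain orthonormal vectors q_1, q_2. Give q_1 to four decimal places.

c_1 = (-3, 0); ‖c_1‖ = 3.0000, so q_1 = (-1.0000, 0.0000).

q_1 = (-1.0000, 0.0000)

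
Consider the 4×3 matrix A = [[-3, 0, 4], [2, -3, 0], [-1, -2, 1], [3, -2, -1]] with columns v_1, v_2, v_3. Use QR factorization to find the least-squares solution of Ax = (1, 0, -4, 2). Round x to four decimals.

q_1 = v_1/‖v_1‖ = (-3, 2, -1, 3)/4.7958 = (-0.6255, 0.4170, -0.2085, 0.6255).
r_{12} = q_1·v_2 = -2.0851.
u_2 = v_2 + 2.0851·q_1 = (-1.3043, -2.1304, -2.4348, -0.6957).
‖u_2‖ = 3.5570, so q_2 = (-0.3667, -0.5989, -0.6845, -0.1956).
r_{13} = q_1·v_3 = -3.3362; r_{23} = q_2·v_3 = -1.9557.
u_3 = v_3 + 3.3362·q_1 + 1.9557·q_2 = (1.1959, 0.2199, -1.0344, 0.7045).
‖u_3‖ = 1.7449, so q_3 = (0.6854, 0.1260, -0.5928, 0.4037).
Qᵀb = (1.4596, 1.9802, 3.8640).
Back-substitute: x_3 = 3.8640/1.7449 = 2.2144.
x_2 = (1.9802 + 1.9557·2.2144)/3.5570 = 1.7743.
x_1 = (1.4596 + 2.0851·1.7743 + 3.3362·2.2144)/4.7958 = 2.6163.

x = (2.6163, 1.7743, 2.2144)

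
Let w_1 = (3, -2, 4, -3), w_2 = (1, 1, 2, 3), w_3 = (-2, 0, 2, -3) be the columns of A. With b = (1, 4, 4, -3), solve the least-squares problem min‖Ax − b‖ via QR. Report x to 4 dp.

x = (0.2224, 0.7567, 1.0501)

w_1 = (3, -2, 4, -3); ‖w_1‖ = 6.1644, so e_1 = (0.4867, -0.3244, 0.6489, -0.4867).
e_1·w_2 = 0.4867·1 + (-0.3244)·1 + 0.6489·2 + (-0.4867)·3 = 0.0000.
u_2 = w_2 + 0.0000·e_1 = (1.0000, 1.0000, 2.0000, 3.0000).
‖u_2‖ = 3.8730, so e_2 = (0.2582, 0.2582, 0.5164, 0.7746).
e_1·w_3 = 0.4867·(-2) + (-0.3244)·0 + 0.6489·2 + (-0.4867)·(-3) = 1.7844; e_2·w_3 = 0.2582·(-2) + 0.2582·0 + 0.5164·2 + 0.7746·(-3) = -1.8074.
u_3 = w_3 − 1.7844·e_1 + 1.8074·e_2 = (-2.4018, 1.0456, 1.7754, -0.7316).
‖u_3‖ = 3.2479, so e_3 = (-0.7395, 0.3219, 0.5466, -0.2252).
Qᵀb = (3.2444, 1.0328, 3.4105).
Back-substitute: x_3 = 3.4105/3.2479 = 1.0501.
x_2 = (1.0328 + 1.8074·1.0501)/3.8730 = 0.7567.
x_1 = (3.2444 + 0.0000·0.7567 − 1.7844·1.0501)/6.1644 = 0.2224.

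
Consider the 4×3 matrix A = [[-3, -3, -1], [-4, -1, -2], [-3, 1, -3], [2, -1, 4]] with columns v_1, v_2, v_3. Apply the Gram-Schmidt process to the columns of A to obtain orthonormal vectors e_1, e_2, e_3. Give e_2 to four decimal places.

e_2 = (-0.7374, -0.0492, 0.5080, -0.4424)

e_1 = v_1/‖v_1‖ = (-3, -4, -3, 2)/6.1644 = (-0.4867, -0.6489, -0.4867, 0.3244).
r_{12} = e_1·v_2 = 1.2978.
u_2 = v_2 − 1.2978·e_1 = (-2.3684, -0.1579, 1.6316, -1.4211).
‖u_2‖ = 3.2118, so e_2 = (-0.7374, -0.0492, 0.5080, -0.4424).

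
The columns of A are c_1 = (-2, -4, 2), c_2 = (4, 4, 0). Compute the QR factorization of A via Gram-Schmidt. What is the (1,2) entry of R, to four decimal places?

r_{12} = -4.8990

q_1 = c_1/‖c_1‖ = (-2, -4, 2)/4.8990 = (-0.4082, -0.8165, 0.4082).
r_{12} = q_1·c_2 = -4.8990.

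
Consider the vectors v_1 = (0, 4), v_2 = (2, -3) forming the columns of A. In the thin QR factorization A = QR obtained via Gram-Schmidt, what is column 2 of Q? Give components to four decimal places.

v_1 = (0, 4); ‖v_1‖ = 4.0000, so q_1 = (0.0000, 1.0000).
q_1·v_2 = 0.0000·2 + 1.0000·(-3) = -3.0000.
u_2 = v_2 + 3.0000·q_1 = (2.0000, 0.0000).
‖u_2‖ = 2.0000, so q_2 = (1.0000, 0.0000).

q_2 = (1.0000, 0.0000)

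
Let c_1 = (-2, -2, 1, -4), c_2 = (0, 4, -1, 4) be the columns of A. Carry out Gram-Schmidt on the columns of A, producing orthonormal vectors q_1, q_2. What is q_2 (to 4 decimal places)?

q_2 = (-0.7071, 0.7071, 0.0000, 0.0000)

q_1 = c_1/‖c_1‖ = (-2, -2, 1, -4)/5.0000 = (-0.4000, -0.4000, 0.2000, -0.8000).
r_{12} = q_1·c_2 = -5.0000.
u_2 = c_2 + 5.0000·q_1 = (-2.0000, 2.0000, 0.0000, 0.0000).
‖u_2‖ = 2.8284, so q_2 = (-0.7071, 0.7071, 0.0000, 0.0000).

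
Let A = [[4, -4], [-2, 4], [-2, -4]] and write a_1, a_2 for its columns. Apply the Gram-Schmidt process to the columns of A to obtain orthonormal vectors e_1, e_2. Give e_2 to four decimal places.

a_1 = (4, -2, -2); ‖a_1‖ = 4.8990, so e_1 = (0.8165, -0.4082, -0.4082).
e_1·a_2 = 0.8165·(-4) + (-0.4082)·4 + (-0.4082)·(-4) = -3.2660.
u_2 = a_2 + 3.2660·e_1 = (-1.3333, 2.6667, -5.3333).
‖u_2‖ = 6.1101, so e_2 = (-0.2182, 0.4364, -0.8729).

e_2 = (-0.2182, 0.4364, -0.8729)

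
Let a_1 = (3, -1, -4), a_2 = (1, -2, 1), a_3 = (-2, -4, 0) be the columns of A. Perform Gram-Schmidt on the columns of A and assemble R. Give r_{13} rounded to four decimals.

r_{13} = -0.3922

e_1 = a_1/‖a_1‖ = (3, -1, -4)/5.0990 = (0.5883, -0.1961, -0.7845).
r_{13} = e_1·a_3 = -0.3922.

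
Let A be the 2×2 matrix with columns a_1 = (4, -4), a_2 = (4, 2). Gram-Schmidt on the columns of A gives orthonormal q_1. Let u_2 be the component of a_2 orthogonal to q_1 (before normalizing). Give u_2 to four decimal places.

u_2 = (3.0000, 3.0000)

a_1 = (4, -4); ‖a_1‖ = 5.6569, so q_1 = (0.7071, -0.7071).
q_1·a_2 = 0.7071·4 + (-0.7071)·2 = 1.4142.
u_2 = a_2 − 1.4142·q_1 = (3.0000, 3.0000).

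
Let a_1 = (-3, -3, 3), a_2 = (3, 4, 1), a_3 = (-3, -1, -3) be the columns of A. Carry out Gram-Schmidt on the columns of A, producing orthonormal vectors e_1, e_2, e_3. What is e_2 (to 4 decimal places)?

e_1 = a_1/‖a_1‖ = (-3, -3, 3)/5.1962 = (-0.5774, -0.5774, 0.5774).
r_{12} = e_1·a_2 = -3.4641.
u_2 = a_2 + 3.4641·e_1 = (1.0000, 2.0000, 3.0000).
‖u_2‖ = 3.7417, so e_2 = (0.2673, 0.5345, 0.8018).

e_2 = (0.2673, 0.5345, 0.8018)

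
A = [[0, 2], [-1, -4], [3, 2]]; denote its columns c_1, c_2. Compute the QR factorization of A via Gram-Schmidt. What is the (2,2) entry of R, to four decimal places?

c_1 = (0, -1, 3); ‖c_1‖ = 3.1623, so q_1 = (0.0000, -0.3162, 0.9487).
q_1·c_2 = 0.0000·2 + (-0.3162)·(-4) + 0.9487·2 = 3.1623.
u_2 = c_2 − 3.1623·q_1 = (2.0000, -3.0000, -1.0000).
r_{22} = ‖u_2‖ = 3.7417.

r_{22} = 3.7417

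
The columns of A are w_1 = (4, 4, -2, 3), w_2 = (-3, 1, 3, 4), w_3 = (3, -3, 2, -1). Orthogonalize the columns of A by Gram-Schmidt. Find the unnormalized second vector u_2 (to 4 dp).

u_2 = (-2.8222, 1.1778, 2.9111, 4.1333)

w_1 = (4, 4, -2, 3); ‖w_1‖ = 6.7082, so e_1 = (0.5963, 0.5963, -0.2981, 0.4472).
e_1·w_2 = 0.5963·(-3) + 0.5963·1 + (-0.2981)·3 + 0.4472·4 = -0.2981.
u_2 = w_2 + 0.2981·e_1 = (-2.8222, 1.1778, 2.9111, 4.1333).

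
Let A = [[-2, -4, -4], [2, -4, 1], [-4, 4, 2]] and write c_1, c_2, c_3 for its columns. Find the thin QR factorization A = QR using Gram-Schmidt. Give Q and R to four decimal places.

c_1 = (-2, 2, -4); ‖c_1‖ = 4.8990, so e_1 = (-0.4082, 0.4082, -0.8165).
e_1·c_2 = (-0.4082)·(-4) + 0.4082·(-4) + (-0.8165)·4 = -3.2660.
u_2 = c_2 + 3.2660·e_1 = (-5.3333, -2.6667, 1.3333).
‖u_2‖ = 6.1101, so e_2 = (-0.8729, -0.4364, 0.2182).
e_1·c_3 = (-0.4082)·(-4) + 0.4082·1 + (-0.8165)·2 = 0.4082; e_2·c_3 = (-0.8729)·(-4) + (-0.4364)·1 + 0.2182·2 = 3.4915.
u_3 = c_3 − 0.4082·e_1 − 3.4915·e_2 = (-0.7857, 2.3571, 1.5714).
‖u_3‖ = 2.9399, so e_3 = (-0.2673, 0.8018, 0.5345).

Q = [[-0.4082, -0.8729, -0.2673], [0.4082, -0.4364, 0.8018], [-0.8165, 0.2182, 0.5345]], R = [[4.8990, -3.2660, 0.4082], [0.0000, 6.1101, 3.4915], [0.0000, 0.0000, 2.9399]]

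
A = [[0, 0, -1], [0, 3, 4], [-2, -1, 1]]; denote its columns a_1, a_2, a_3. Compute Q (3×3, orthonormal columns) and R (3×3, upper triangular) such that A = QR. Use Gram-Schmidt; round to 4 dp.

Q = [[0.0000, 0.0000, -1.0000], [0.0000, 1.0000, 0.0000], [-1.0000, 0.0000, 0.0000]], R = [[2.0000, 1.0000, -1.0000], [0.0000, 3.0000, 4.0000], [0.0000, 0.0000, 1.0000]]

a_1 = (0, 0, -2); ‖a_1‖ = 2.0000, so q_1 = (0.0000, 0.0000, -1.0000).
q_1·a_2 = 0.0000·0 + 0.0000·3 + (-1.0000)·(-1) = 1.0000.
u_2 = a_2 − 1.0000·q_1 = (0.0000, 3.0000, 0.0000).
‖u_2‖ = 3.0000, so q_2 = (0.0000, 1.0000, 0.0000).
q_1·a_3 = 0.0000·(-1) + 0.0000·4 + (-1.0000)·1 = -1.0000; q_2·a_3 = 0.0000·(-1) + 1.0000·4 + 0.0000·1 = 4.0000.
u_3 = a_3 + 1.0000·q_1 − 4.0000·q_2 = (-1.0000, 0.0000, 0.0000).
‖u_3‖ = 1.0000, so q_3 = (-1.0000, 0.0000, 0.0000).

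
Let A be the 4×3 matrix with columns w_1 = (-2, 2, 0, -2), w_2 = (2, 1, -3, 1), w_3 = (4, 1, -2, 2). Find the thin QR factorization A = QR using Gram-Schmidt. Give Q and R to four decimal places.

Q = [[-0.5774, 0.3607, 0.5774], [0.5774, 0.4508, 0.5774], [0.0000, -0.8115, 0.5774], [-0.5774, 0.0902, 0.0000]], R = [[3.4641, -1.1547, -2.8868], [0.0000, 3.6968, 3.6968], [0.0000, 0.0000, 1.7321]]

w_1 = (-2, 2, 0, -2); ‖w_1‖ = 3.4641, so q_1 = (-0.5774, 0.5774, 0.0000, -0.5774).
q_1·w_2 = (-0.5774)·2 + 0.5774·1 + 0.0000·(-3) + (-0.5774)·1 = -1.1547.
u_2 = w_2 + 1.1547·q_1 = (1.3333, 1.6667, -3.0000, 0.3333).
‖u_2‖ = 3.6968, so q_2 = (0.3607, 0.4508, -0.8115, 0.0902).
q_1·w_3 = (-0.5774)·4 + 0.5774·1 + 0.0000·(-2) + (-0.5774)·2 = -2.8868; q_2·w_3 = 0.3607·4 + 0.4508·1 + (-0.8115)·(-2) + 0.0902·2 = 3.6968.
u_3 = w_3 + 2.8868·q_1 − 3.6968·q_2 = (1.0000, 1.0000, 1.0000, 0.0000).
‖u_3‖ = 1.7321, so q_3 = (0.5774, 0.5774, 0.5774, 0.0000).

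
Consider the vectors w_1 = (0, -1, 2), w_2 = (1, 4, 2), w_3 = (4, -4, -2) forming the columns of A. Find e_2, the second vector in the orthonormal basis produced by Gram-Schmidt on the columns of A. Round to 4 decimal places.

e_2 = (0.2182, 0.8729, 0.4364)

w_1 = (0, -1, 2); ‖w_1‖ = 2.2361, so e_1 = (0.0000, -0.4472, 0.8944).
e_1·w_2 = 0.0000·1 + (-0.4472)·4 + 0.8944·2 = 0.0000.
u_2 = w_2 + 0.0000·e_1 = (1.0000, 4.0000, 2.0000).
‖u_2‖ = 4.5826, so e_2 = (0.2182, 0.8729, 0.4364).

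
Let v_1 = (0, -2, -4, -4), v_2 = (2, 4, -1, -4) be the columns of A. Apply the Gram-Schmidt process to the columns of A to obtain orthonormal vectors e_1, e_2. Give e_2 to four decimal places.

e_1 = v_1/‖v_1‖ = (0, -2, -4, -4)/6.0000 = (0.0000, -0.3333, -0.6667, -0.6667).
r_{12} = e_1·v_2 = 2.0000.
u_2 = v_2 − 2.0000·e_1 = (2.0000, 4.6667, 0.3333, -2.6667).
‖u_2‖ = 5.7446, so e_2 = (0.3482, 0.8124, 0.0580, -0.4642).

e_2 = (0.3482, 0.8124, 0.0580, -0.4642)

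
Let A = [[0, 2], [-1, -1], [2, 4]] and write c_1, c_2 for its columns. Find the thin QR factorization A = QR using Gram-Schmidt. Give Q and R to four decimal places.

q_1 = c_1/‖c_1‖ = (0, -1, 2)/2.2361 = (0.0000, -0.4472, 0.8944).
r_{12} = q_1·c_2 = 4.0249.
u_2 = c_2 − 4.0249·q_1 = (2.0000, 0.8000, 0.4000).
‖u_2‖ = 2.1909, so q_2 = (0.9129, 0.3651, 0.1826).

Q = [[0.0000, 0.9129], [-0.4472, 0.3651], [0.8944, 0.1826]], R = [[2.2361, 4.0249], [0.0000, 2.1909]]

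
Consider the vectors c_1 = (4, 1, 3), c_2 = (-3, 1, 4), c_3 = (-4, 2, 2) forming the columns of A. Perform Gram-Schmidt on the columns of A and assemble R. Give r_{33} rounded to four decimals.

c_1 = (4, 1, 3); ‖c_1‖ = 5.0990, so e_1 = (0.7845, 0.1961, 0.5883).
e_1·c_2 = 0.7845·(-3) + 0.1961·1 + 0.5883·4 = 0.1961.
u_2 = c_2 − 0.1961·e_1 = (-3.1538, 0.9615, 3.8846).
‖u_2‖ = 5.0952, so e_2 = (-0.6190, 0.1887, 0.7624).
e_1·c_3 = 0.7845·(-4) + 0.1961·2 + 0.5883·2 = -1.5689; e_2·c_3 = (-0.6190)·(-4) + 0.1887·2 + 0.7624·2 = 4.3781.
u_3 = c_3 + 1.5689·e_1 − 4.3781·e_2 = (-0.0593, 1.4815, -0.4148).
r_{33} = ‖u_3‖ = 1.5396.

r_{33} = 1.5396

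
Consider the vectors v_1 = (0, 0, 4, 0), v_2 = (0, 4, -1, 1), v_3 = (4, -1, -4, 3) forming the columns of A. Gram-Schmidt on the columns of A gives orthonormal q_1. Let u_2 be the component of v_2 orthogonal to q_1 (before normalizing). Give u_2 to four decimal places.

u_2 = (0.0000, 4.0000, 0.0000, 1.0000)

v_1 = (0, 0, 4, 0); ‖v_1‖ = 4.0000, so q_1 = (0.0000, 0.0000, 1.0000, 0.0000).
q_1·v_2 = 0.0000·0 + 0.0000·4 + 1.0000·(-1) + 0.0000·1 = -1.0000.
u_2 = v_2 + 1.0000·q_1 = (0.0000, 4.0000, 0.0000, 1.0000).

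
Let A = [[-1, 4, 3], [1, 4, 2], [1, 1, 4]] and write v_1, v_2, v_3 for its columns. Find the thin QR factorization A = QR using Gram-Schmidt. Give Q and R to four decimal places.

e_1 = v_1/‖v_1‖ = (-1, 1, 1)/1.7321 = (-0.5774, 0.5774, 0.5774).
r_{12} = e_1·v_2 = 0.5774.
u_2 = v_2 − 0.5774·e_1 = (4.3333, 3.6667, 0.6667).
‖u_2‖ = 5.7155, so e_2 = (0.7582, 0.6415, 0.1166).
r_{13} = e_1·v_3 = 1.7321; r_{23} = e_2·v_3 = 4.0242.
u_3 = v_3 − 1.7321·e_1 − 4.0242·e_2 = (0.9490, -1.5816, 2.5306).
‖u_3‖ = 3.1315, so e_3 = (0.3030, -0.5051, 0.8081).

Q = [[-0.5774, 0.7582, 0.3030], [0.5774, 0.6415, -0.5051], [0.5774, 0.1166, 0.8081]], R = [[1.7321, 0.5774, 1.7321], [0.0000, 5.7155, 4.0242], [0.0000, 0.0000, 3.1315]]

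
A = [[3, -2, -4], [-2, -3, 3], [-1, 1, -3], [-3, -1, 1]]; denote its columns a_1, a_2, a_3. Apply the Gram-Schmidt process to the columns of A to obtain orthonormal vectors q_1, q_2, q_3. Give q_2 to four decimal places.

q_2 = (-0.5872, -0.7340, 0.2823, -0.1920)

q_1 = a_1/‖a_1‖ = (3, -2, -1, -3)/4.7958 = (0.6255, -0.4170, -0.2085, -0.6255).
r_{12} = q_1·a_2 = 0.4170.
u_2 = a_2 − 0.4170·q_1 = (-2.2609, -2.8261, 1.0870, -0.7391).
‖u_2‖ = 3.8505, so q_2 = (-0.5872, -0.7340, 0.2823, -0.1920).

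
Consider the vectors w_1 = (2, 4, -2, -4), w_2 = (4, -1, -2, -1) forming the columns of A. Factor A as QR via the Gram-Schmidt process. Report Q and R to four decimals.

Q = [[0.3162, 0.7926], [0.6325, -0.5129], [-0.3162, -0.3264], [-0.6325, 0.0466]], R = [[6.3246, 1.8974], [0.0000, 4.2895]]

w_1 = (2, 4, -2, -4); ‖w_1‖ = 6.3246, so e_1 = (0.3162, 0.6325, -0.3162, -0.6325).
e_1·w_2 = 0.3162·4 + 0.6325·(-1) + (-0.3162)·(-2) + (-0.6325)·(-1) = 1.8974.
u_2 = w_2 − 1.8974·e_1 = (3.4000, -2.2000, -1.4000, 0.2000).
‖u_2‖ = 4.2895, so e_2 = (0.7926, -0.5129, -0.3264, 0.0466).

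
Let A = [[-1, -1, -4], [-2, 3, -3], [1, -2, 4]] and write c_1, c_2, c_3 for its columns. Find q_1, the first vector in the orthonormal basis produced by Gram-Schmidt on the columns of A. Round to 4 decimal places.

q_1 = (-0.4082, -0.8165, 0.4082)

c_1 = (-1, -2, 1); ‖c_1‖ = 2.4495, so q_1 = (-0.4082, -0.8165, 0.4082).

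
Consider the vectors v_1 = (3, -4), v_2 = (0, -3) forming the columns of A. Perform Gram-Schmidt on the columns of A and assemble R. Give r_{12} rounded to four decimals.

r_{12} = 2.4000

v_1 = (3, -4); ‖v_1‖ = 5.0000, so q_1 = (0.6000, -0.8000).
r_{12} = q_1·v_2 = 2.4000.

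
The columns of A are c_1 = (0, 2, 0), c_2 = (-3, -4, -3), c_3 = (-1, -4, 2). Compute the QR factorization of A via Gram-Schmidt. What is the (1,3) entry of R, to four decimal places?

r_{13} = -4.0000

c_1 = (0, 2, 0); ‖c_1‖ = 2.0000, so q_1 = (0.0000, 1.0000, 0.0000).
r_{13} = q_1·c_3 = -4.0000.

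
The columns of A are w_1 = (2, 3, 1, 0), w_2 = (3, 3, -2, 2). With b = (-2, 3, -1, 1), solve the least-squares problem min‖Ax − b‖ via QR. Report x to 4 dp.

x = (0.0667, 0.2359)

e_1 = w_1/‖w_1‖ = (2, 3, 1, 0)/3.7417 = (0.5345, 0.8018, 0.2673, 0.0000).
r_{12} = e_1·w_2 = 3.4744.
u_2 = w_2 − 3.4744·e_1 = (1.1429, 0.2143, -2.9286, 2.0000).
‖u_2‖ = 3.7321, so e_2 = (0.3062, 0.0574, -0.7847, 0.5359).
Qᵀb = (1.0690, 0.8804).
Back-substitute: x_2 = 0.8804/3.7321 = 0.2359.
x_1 = (1.0690 − 3.4744·0.2359)/3.7417 = 0.0667.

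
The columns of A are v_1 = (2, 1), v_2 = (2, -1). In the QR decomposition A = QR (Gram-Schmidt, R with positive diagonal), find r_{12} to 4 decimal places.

v_1 = (2, 1); ‖v_1‖ = 2.2361, so q_1 = (0.8944, 0.4472).
r_{12} = q_1·v_2 = 1.3416.

r_{12} = 1.3416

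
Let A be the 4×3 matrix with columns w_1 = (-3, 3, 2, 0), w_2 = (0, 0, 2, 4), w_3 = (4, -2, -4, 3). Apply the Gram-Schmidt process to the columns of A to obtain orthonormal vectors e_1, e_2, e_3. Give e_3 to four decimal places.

e_3 = (0.0646, 0.5579, -0.7400, 0.3700)

w_1 = (-3, 3, 2, 0); ‖w_1‖ = 4.6904, so e_1 = (-0.6396, 0.6396, 0.4264, 0.0000).
e_1·w_2 = (-0.6396)·0 + 0.6396·0 + 0.4264·2 + 0.0000·4 = 0.8528.
u_2 = w_2 − 0.8528·e_1 = (0.5455, -0.5455, 1.6364, 4.0000).
‖u_2‖ = 4.3901, so e_2 = (0.1242, -0.1242, 0.3727, 0.9111).
e_1·w_3 = (-0.6396)·4 + 0.6396·(-2) + 0.4264·(-4) + 0.0000·3 = -5.5432; e_2·w_3 = 0.1242·4 + (-0.1242)·(-2) + 0.3727·(-4) + 0.9111·3 = 1.9880.
u_3 = w_3 + 5.5432·e_1 − 1.9880·e_2 = (0.2075, 1.7925, -2.3774, 1.1887).
‖u_3‖ = 3.2126, so e_3 = (0.0646, 0.5579, -0.7400, 0.3700).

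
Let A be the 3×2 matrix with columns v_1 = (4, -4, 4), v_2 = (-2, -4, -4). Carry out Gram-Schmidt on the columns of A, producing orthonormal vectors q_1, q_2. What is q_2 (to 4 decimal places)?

v_1 = (4, -4, 4); ‖v_1‖ = 6.9282, so q_1 = (0.5774, -0.5774, 0.5774).
q_1·v_2 = 0.5774·(-2) + (-0.5774)·(-4) + 0.5774·(-4) = -1.1547.
u_2 = v_2 + 1.1547·q_1 = (-1.3333, -4.6667, -3.3333).
‖u_2‖ = 5.8878, so q_2 = (-0.2265, -0.7926, -0.5661).

q_2 = (-0.2265, -0.7926, -0.5661)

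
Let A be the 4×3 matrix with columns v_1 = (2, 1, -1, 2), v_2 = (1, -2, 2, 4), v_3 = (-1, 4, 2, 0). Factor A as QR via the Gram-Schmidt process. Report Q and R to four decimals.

v_1 = (2, 1, -1, 2); ‖v_1‖ = 3.1623, so q_1 = (0.6325, 0.3162, -0.3162, 0.6325).
q_1·v_2 = 0.6325·1 + 0.3162·(-2) + (-0.3162)·2 + 0.6325·4 = 1.8974.
u_2 = v_2 − 1.8974·q_1 = (-0.2000, -2.6000, 2.6000, 2.8000).
‖u_2‖ = 4.6260, so q_2 = (-0.0432, -0.5620, 0.5620, 0.6053).
q_1·v_3 = 0.6325·(-1) + 0.3162·4 + (-0.3162)·2 + 0.6325·0 = 0.0000; q_2·v_3 = (-0.0432)·(-1) + (-0.5620)·4 + 0.5620·2 + 0.6053·0 = -1.0808.
u_3 = v_3 + 0.0000·q_1 + 1.0808·q_2 = (-1.0467, 3.3925, 2.6075, 0.6542).
‖u_3‖ = 4.4533, so q_3 = (-0.2350, 0.7618, 0.5855, 0.1469).

Q = [[0.6325, -0.0432, -0.2350], [0.3162, -0.5620, 0.7618], [-0.3162, 0.5620, 0.5855], [0.6325, 0.6053, 0.1469]], R = [[3.1623, 1.8974, 0.0000], [0.0000, 4.6260, -1.0808], [0.0000, 0.0000, 4.4533]]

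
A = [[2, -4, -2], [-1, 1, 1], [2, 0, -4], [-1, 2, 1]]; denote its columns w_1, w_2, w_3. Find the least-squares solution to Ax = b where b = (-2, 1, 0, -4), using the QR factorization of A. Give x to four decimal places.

x = (-4.0000, -1.0000, -2.0000)

w_1 = (2, -1, 2, -1); ‖w_1‖ = 3.1623, so q_1 = (0.6325, -0.3162, 0.6325, -0.3162).
q_1·w_2 = 0.6325·(-4) + (-0.3162)·1 + 0.6325·0 + (-0.3162)·2 = -3.4785.
u_2 = w_2 + 3.4785·q_1 = (-1.8000, -0.1000, 2.2000, 0.9000).
‖u_2‖ = 2.9833, so q_2 = (-0.6034, -0.0335, 0.7374, 0.3017).
q_1·w_3 = 0.6325·(-2) + (-0.3162)·1 + 0.6325·(-4) + (-0.3162)·1 = -4.4272; q_2·w_3 = (-0.6034)·(-2) + (-0.0335)·1 + 0.7374·(-4) + 0.3017·1 = -1.4749.
u_3 = w_3 + 4.4272·q_1 + 1.4749·q_2 = (-0.0899, -0.4494, -0.1124, 0.0449).
‖u_3‖ = 0.4740, so q_3 = (-0.1896, -0.9481, -0.2370, 0.0948).
Qᵀb = (-0.3162, -0.0335, -0.9481).
Back-substitute: x_3 = -0.9481/0.4740 = -2.0000.
x_2 = (-0.0335 + 1.4749·(-2.0000))/2.9833 = -1.0000.
x_1 = (-0.3162 + 3.4785·(-1.0000) + 4.4272·(-2.0000))/3.1623 = -4.0000.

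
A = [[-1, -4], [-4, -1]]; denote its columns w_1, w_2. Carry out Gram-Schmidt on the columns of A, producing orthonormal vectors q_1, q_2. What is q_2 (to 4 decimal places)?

q_2 = (-0.9701, 0.2425)

w_1 = (-1, -4); ‖w_1‖ = 4.1231, so q_1 = (-0.2425, -0.9701).
q_1·w_2 = (-0.2425)·(-4) + (-0.9701)·(-1) = 1.9403.
u_2 = w_2 − 1.9403·q_1 = (-3.5294, 0.8824).
‖u_2‖ = 3.6380, so q_2 = (-0.9701, 0.2425).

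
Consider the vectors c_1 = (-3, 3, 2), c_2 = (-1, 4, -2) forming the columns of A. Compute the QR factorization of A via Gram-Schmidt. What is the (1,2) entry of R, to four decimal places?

c_1 = (-3, 3, 2); ‖c_1‖ = 4.6904, so q_1 = (-0.6396, 0.6396, 0.4264).
r_{12} = q_1·c_2 = 2.3452.

r_{12} = 2.3452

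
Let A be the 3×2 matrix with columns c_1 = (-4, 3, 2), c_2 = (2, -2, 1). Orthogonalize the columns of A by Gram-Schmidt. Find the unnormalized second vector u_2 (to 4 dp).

c_1 = (-4, 3, 2); ‖c_1‖ = 5.3852, so e_1 = (-0.7428, 0.5571, 0.3714).
e_1·c_2 = (-0.7428)·2 + 0.5571·(-2) + 0.3714·1 = -2.2283.
u_2 = c_2 + 2.2283·e_1 = (0.3448, -0.7586, 1.8276).

u_2 = (0.3448, -0.7586, 1.8276)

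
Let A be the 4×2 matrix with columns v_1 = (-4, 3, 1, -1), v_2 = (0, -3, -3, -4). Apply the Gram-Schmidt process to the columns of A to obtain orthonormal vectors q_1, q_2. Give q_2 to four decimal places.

q_2 = (-0.2107, -0.3754, -0.4807, -0.7639)

v_1 = (-4, 3, 1, -1); ‖v_1‖ = 5.1962, so q_1 = (-0.7698, 0.5774, 0.1925, -0.1925).
q_1·v_2 = (-0.7698)·0 + 0.5774·(-3) + 0.1925·(-3) + (-0.1925)·(-4) = -1.5396.
u_2 = v_2 + 1.5396·q_1 = (-1.1852, -2.1111, -2.7037, -4.2963).
‖u_2‖ = 5.6240, so q_2 = (-0.2107, -0.3754, -0.4807, -0.7639).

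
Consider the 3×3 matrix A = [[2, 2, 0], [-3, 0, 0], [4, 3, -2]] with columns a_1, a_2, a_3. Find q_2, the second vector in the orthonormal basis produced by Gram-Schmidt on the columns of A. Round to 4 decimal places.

q_2 = (0.4389, 0.8103, 0.3883)

q_1 = a_1/‖a_1‖ = (2, -3, 4)/5.3852 = (0.3714, -0.5571, 0.7428).
r_{12} = q_1·a_2 = 2.9711.
u_2 = a_2 − 2.9711·q_1 = (0.8966, 1.6552, 0.7931).
‖u_2‖ = 2.0426, so q_2 = (0.4389, 0.8103, 0.3883).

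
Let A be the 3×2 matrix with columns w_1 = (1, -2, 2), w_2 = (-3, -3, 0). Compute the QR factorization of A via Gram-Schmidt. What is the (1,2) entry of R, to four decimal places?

w_1 = (1, -2, 2); ‖w_1‖ = 3.0000, so q_1 = (0.3333, -0.6667, 0.6667).
r_{12} = q_1·w_2 = 1.0000.

r_{12} = 1.0000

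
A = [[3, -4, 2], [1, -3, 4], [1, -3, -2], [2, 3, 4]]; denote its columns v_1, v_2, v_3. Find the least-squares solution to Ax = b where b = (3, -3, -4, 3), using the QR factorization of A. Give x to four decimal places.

v_1 = (3, 1, 1, 2); ‖v_1‖ = 3.8730, so q_1 = (0.7746, 0.2582, 0.2582, 0.5164).
q_1·v_2 = 0.7746·(-4) + 0.2582·(-3) + 0.2582·(-3) + 0.5164·3 = -3.0984.
u_2 = v_2 + 3.0984·q_1 = (-1.6000, -2.2000, -2.2000, 4.6000).
‖u_2‖ = 5.7793, so q_2 = (-0.2769, -0.3807, -0.3807, 0.7959).
q_1·v_3 = 0.7746·2 + 0.2582·4 + 0.2582·(-2) + 0.5164·4 = 4.1312; q_2·v_3 = (-0.2769)·2 + (-0.3807)·4 + (-0.3807)·(-2) + 0.7959·4 = 1.8687.
u_3 = v_3 − 4.1312·q_1 − 1.8687·q_2 = (-0.6826, 3.6447, -2.3553, 0.3792).
‖u_3‖ = 4.4092, so q_3 = (-0.1548, 0.8266, -0.5342, 0.0860).
Qᵀb = (2.0656, 4.2220, -0.5496).
Back-substitute: x_3 = -0.5496/4.4092 = -0.1246.
x_2 = (4.2220 − 1.8687·(-0.1246))/5.7793 = 0.7708.
x_1 = (2.0656 + 3.0984·0.7708 − 4.1312·(-0.1246))/3.8730 = 1.2830.

x = (1.2830, 0.7708, -0.1246)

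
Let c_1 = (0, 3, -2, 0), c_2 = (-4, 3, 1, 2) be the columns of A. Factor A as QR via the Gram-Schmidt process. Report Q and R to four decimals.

Q = [[0.0000, -0.7810], [0.8321, 0.2703], [-0.5547, 0.4055], [0.0000, 0.3905]], R = [[3.6056, 1.9415], [0.0000, 5.1216]]

c_1 = (0, 3, -2, 0); ‖c_1‖ = 3.6056, so q_1 = (0.0000, 0.8321, -0.5547, 0.0000).
q_1·c_2 = 0.0000·(-4) + 0.8321·3 + (-0.5547)·1 + 0.0000·2 = 1.9415.
u_2 = c_2 − 1.9415·q_1 = (-4.0000, 1.3846, 2.0769, 2.0000).
‖u_2‖ = 5.1216, so q_2 = (-0.7810, 0.2703, 0.4055, 0.3905).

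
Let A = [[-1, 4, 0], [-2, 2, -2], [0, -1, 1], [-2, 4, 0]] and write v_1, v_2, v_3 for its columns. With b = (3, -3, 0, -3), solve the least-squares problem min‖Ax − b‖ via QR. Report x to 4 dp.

q_1 = v_1/‖v_1‖ = (-1, -2, 0, -2)/3.0000 = (-0.3333, -0.6667, 0.0000, -0.6667).
r_{12} = q_1·v_2 = -5.3333.
u_2 = v_2 + 5.3333·q_1 = (2.2222, -1.5556, -1.0000, 0.4444).
‖u_2‖ = 2.9250, so q_2 = (0.7597, -0.5318, -0.3419, 0.1519).
r_{13} = q_1·v_3 = 1.3333; r_{23} = q_2·v_3 = 0.7218.
u_3 = v_3 − 1.3333·q_1 − 0.7218·q_2 = (-0.1039, -0.7273, 1.2468, 0.7792).
‖u_3‖ = 1.6436, so q_3 = (-0.0632, -0.4425, 0.7586, 0.4741).
Qᵀb = (3.0000, 3.4188, -0.2845).
Back-substitute: x_3 = -0.2845/1.6436 = -0.1731.
x_2 = (3.4188 − 0.7218·(-0.1731))/2.9250 = 1.2115.
x_1 = (3.0000 + 5.3333·1.2115 − 1.3333·(-0.1731))/3.0000 = 3.2308.

x = (3.2308, 1.2115, -0.1731)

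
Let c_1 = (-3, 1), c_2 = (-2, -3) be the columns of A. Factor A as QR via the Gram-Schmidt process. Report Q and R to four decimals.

Q = [[-0.9487, -0.3162], [0.3162, -0.9487]], R = [[3.1623, 0.9487], [0.0000, 3.4785]]

q_1 = c_1/‖c_1‖ = (-3, 1)/3.1623 = (-0.9487, 0.3162).
r_{12} = q_1·c_2 = 0.9487.
u_2 = c_2 − 0.9487·q_1 = (-1.1000, -3.3000).
‖u_2‖ = 3.4785, so q_2 = (-0.3162, -0.9487).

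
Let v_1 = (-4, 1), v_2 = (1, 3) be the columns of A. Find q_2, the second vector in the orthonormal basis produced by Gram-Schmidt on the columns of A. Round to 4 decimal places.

q_2 = (0.2425, 0.9701)

v_1 = (-4, 1); ‖v_1‖ = 4.1231, so q_1 = (-0.9701, 0.2425).
q_1·v_2 = (-0.9701)·1 + 0.2425·3 = -0.2425.
u_2 = v_2 + 0.2425·q_1 = (0.7647, 3.0588).
‖u_2‖ = 3.1530, so q_2 = (0.2425, 0.9701).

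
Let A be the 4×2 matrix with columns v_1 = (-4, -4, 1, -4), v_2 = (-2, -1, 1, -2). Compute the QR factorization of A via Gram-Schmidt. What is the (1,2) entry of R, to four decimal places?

r_{12} = 3.0000

q_1 = v_1/‖v_1‖ = (-4, -4, 1, -4)/7.0000 = (-0.5714, -0.5714, 0.1429, -0.5714).
r_{12} = q_1·v_2 = 3.0000.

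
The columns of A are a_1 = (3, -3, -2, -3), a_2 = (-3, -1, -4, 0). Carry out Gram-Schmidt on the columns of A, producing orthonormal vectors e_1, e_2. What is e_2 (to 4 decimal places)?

e_2 = (-0.6279, -0.1586, -0.7611, 0.0381)

e_1 = a_1/‖a_1‖ = (3, -3, -2, -3)/5.5678 = (0.5388, -0.5388, -0.3592, -0.5388).
r_{12} = e_1·a_2 = 0.3592.
u_2 = a_2 − 0.3592·e_1 = (-3.1935, -0.8065, -3.8710, 0.1935).
‖u_2‖ = 5.0864, so e_2 = (-0.6279, -0.1586, -0.7611, 0.0381).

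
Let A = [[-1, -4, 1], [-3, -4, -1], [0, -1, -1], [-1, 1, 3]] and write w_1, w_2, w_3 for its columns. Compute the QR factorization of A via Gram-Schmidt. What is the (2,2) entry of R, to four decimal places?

w_1 = (-1, -3, 0, -1); ‖w_1‖ = 3.3166, so q_1 = (-0.3015, -0.9045, 0.0000, -0.3015).
q_1·w_2 = (-0.3015)·(-4) + (-0.9045)·(-4) + 0.0000·(-1) + (-0.3015)·1 = 4.5227.
u_2 = w_2 − 4.5227·q_1 = (-2.6364, 0.0909, -1.0000, 2.3636).
r_{22} = ‖u_2‖ = 3.6804.

r_{22} = 3.6804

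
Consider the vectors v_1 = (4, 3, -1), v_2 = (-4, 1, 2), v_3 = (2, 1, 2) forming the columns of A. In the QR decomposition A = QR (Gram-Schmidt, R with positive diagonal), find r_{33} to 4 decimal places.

r_{33} = 2.3442

v_1 = (4, 3, -1); ‖v_1‖ = 5.0990, so e_1 = (0.7845, 0.5883, -0.1961).
e_1·v_2 = 0.7845·(-4) + 0.5883·1 + (-0.1961)·2 = -2.9417.
u_2 = v_2 + 2.9417·e_1 = (-1.6923, 2.7308, 1.4231).
‖u_2‖ = 3.5137, so e_2 = (-0.4816, 0.7772, 0.4050).
e_1·v_3 = 0.7845·2 + 0.5883·1 + (-0.1961)·2 = 1.7650; e_2·v_3 = (-0.4816)·2 + 0.7772·1 + 0.4050·2 = 0.6239.
u_3 = v_3 − 1.7650·e_1 − 0.6239·e_2 = (0.9159, -0.5234, 2.0935).
r_{33} = ‖u_3‖ = 2.3442.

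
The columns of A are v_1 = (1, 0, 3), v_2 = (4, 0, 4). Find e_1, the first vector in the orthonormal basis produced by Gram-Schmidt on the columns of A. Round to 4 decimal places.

v_1 = (1, 0, 3); ‖v_1‖ = 3.1623, so e_1 = (0.3162, 0.0000, 0.9487).

e_1 = (0.3162, 0.0000, 0.9487)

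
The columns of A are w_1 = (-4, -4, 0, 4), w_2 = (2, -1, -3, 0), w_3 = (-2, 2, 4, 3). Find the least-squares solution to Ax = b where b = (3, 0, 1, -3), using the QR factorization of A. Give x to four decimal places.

x = (-0.4318, -0.4545, -0.4242)

w_1 = (-4, -4, 0, 4); ‖w_1‖ = 6.9282, so q_1 = (-0.5774, -0.5774, 0.0000, 0.5774).
q_1·w_2 = (-0.5774)·2 + (-0.5774)·(-1) + 0.0000·(-3) + 0.5774·0 = -0.5774.
u_2 = w_2 + 0.5774·q_1 = (1.6667, -1.3333, -3.0000, 0.3333).
‖u_2‖ = 3.6968, so q_2 = (0.4508, -0.3607, -0.8115, 0.0902).
q_1·w_3 = (-0.5774)·(-2) + (-0.5774)·2 + 0.0000·4 + 0.5774·3 = 1.7321; q_2·w_3 = 0.4508·(-2) + (-0.3607)·2 + (-0.8115)·4 + 0.0902·3 = -4.5985.
u_3 = w_3 − 1.7321·q_1 + 4.5985·q_2 = (1.0732, 1.3415, 0.2683, 2.4146).
‖u_3‖ = 2.9755, so q_3 = (0.3607, 0.4508, 0.0902, 0.8115).
Qᵀb = (-3.4641, 0.2705, -1.2623).
Back-substitute: x_3 = -1.2623/2.9755 = -0.4242.
x_2 = (0.2705 + 4.5985·(-0.4242))/3.6968 = -0.4545.
x_1 = (-3.4641 + 0.5774·(-0.4545) − 1.7321·(-0.4242))/6.9282 = -0.4318.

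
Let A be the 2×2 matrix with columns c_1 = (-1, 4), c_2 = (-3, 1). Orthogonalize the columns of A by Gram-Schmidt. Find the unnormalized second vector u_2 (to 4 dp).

u_2 = (-2.5882, -0.6471)

c_1 = (-1, 4); ‖c_1‖ = 4.1231, so q_1 = (-0.2425, 0.9701).
q_1·c_2 = (-0.2425)·(-3) + 0.9701·1 = 1.6977.
u_2 = c_2 − 1.6977·q_1 = (-2.5882, -0.6471).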